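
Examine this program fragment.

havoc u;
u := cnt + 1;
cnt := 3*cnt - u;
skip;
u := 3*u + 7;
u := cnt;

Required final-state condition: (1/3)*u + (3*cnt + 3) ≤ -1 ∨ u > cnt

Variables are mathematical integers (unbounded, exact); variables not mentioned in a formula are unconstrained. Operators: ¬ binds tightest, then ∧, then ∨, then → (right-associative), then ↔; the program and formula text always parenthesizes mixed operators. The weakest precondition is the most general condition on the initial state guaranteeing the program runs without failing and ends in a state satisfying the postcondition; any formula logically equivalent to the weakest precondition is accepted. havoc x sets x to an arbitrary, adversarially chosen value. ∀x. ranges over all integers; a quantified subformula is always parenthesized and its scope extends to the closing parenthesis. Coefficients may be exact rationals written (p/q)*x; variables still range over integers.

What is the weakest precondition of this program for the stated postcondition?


Working backward. After the program, the postcondition (1/3)*u + (3*cnt + 3) ≤ -1 ∨ u > cnt must hold; in canonical form it is 3*cnt + (1/3)*u ≤ -4 ∨ u > cnt.
Before u := cnt: (10/3)*cnt ≤ -4
Before u := 3*u + 7: (10/3)*cnt ≤ -4
Before skip: (10/3)*cnt ≤ -4
Before cnt := 3*cnt - u: 10*cnt ≤ (10/3)*u - 4
Before u := cnt + 1: (20/3)*cnt ≤ -2/3
Before havoc u: (20/3)*cnt ≤ -2/3
Answer: WP = (20/3)*cnt ≤ -2/3


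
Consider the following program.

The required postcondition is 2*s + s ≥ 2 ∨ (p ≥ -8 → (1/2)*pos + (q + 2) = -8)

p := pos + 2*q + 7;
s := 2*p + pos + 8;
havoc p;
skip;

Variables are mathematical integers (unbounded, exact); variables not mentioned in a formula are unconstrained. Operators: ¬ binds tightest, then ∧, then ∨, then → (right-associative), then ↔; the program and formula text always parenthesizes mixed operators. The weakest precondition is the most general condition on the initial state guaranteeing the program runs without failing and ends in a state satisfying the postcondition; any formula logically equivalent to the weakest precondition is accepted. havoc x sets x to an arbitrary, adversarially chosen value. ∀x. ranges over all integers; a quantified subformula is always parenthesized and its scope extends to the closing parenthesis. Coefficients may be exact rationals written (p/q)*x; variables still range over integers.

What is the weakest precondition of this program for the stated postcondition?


Working backward. After the program, the postcondition 2*s + s ≥ 2 ∨ (p ≥ -8 → (1/2)*pos + (q + 2) = -8) must hold; in canonical form it is 3*s ≥ 2 ∨ (p ≥ -8 → (1/2)*pos + q = -10).
Before skip: 3*s ≥ 2 ∨ (p ≥ -8 → (1/2)*pos + q = -10)
Before havoc p: ∀p_1. (3*s ≥ 2 ∨ (p_1 ≥ -8 → (1/2)*pos + q = -10))
Before s := 2*p + pos + 8: ∀p_1. (6*p + 3*pos ≥ -22 ∨ (p_1 ≥ -8 → (1/2)*pos + q = -10))
Before p := pos + 2*q + 7: ∀p_1. (9*pos + 12*q ≥ -64 ∨ (p_1 ≥ -8 → (1/2)*pos + q = -10))
Answer: WP = ∀p_1. (9*pos + 12*q ≥ -64 ∨ (p_1 ≥ -8 → (1/2)*pos + q = -10))


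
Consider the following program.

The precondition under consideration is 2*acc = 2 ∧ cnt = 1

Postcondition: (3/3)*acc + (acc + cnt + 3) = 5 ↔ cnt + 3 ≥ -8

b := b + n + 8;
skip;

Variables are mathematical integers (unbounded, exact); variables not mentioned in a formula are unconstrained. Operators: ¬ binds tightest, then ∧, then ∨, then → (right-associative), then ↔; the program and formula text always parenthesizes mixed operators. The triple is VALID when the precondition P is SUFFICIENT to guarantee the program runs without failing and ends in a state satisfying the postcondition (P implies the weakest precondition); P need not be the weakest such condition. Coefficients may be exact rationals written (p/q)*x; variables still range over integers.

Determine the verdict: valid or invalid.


Working backward. After the program, the postcondition (3/3)*acc + (acc + cnt + 3) = 5 ↔ cnt + 3 ≥ -8 must hold; in canonical form it is 2*acc + cnt = 2 ↔ cnt ≥ -11.
Before skip: 2*acc + cnt = 2 ↔ cnt ≥ -11
Before b := b + n + 8: 2*acc + cnt = 2 ↔ cnt ≥ -11
The weakest precondition is 2*acc + cnt = 2 ↔ cnt ≥ -11.
Check whether 2*acc = 2 ∧ cnt = 1 implies it.
Countermodel: at the initial state acc = 1, cnt = 1, the precondition holds but the weakest precondition fails.
Answer: invalid


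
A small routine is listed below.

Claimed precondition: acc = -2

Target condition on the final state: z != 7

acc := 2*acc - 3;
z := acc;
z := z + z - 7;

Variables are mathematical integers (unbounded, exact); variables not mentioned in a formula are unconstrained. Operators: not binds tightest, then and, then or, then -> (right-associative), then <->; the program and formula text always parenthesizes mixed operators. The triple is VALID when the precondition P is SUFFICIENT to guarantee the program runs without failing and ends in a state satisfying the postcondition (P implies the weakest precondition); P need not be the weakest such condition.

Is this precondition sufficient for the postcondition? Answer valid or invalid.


Working backward. After the program, z != 7 must hold.
Before z := z + z - 7: 2*z != 14
Before z := acc: 2*acc != 14
Before acc := 2*acc - 3: 4*acc != 20
The weakest precondition is 4*acc != 20.
Check whether acc = -2 implies it.
Every state satisfying the precondition satisfies the weakest precondition: the implication holds.
Answer: valid


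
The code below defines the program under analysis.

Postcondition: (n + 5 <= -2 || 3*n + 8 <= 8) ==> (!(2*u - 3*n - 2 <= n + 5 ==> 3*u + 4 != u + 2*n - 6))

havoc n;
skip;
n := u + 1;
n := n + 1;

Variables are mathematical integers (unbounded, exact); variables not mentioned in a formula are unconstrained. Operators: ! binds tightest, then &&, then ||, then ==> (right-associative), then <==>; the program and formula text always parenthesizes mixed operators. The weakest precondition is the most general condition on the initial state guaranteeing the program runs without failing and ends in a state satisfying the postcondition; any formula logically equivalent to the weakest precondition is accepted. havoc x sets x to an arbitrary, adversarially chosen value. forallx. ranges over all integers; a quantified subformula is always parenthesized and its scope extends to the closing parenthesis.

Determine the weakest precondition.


Working backward. After the program, the postcondition (n + 5 <= -2 || 3*n + 8 <= 8) ==> (!(2*u - 3*n - 2 <= n + 5 ==> 3*u + 4 != u + 2*n - 6)) must hold; in canonical form it is (n <= -7 || 3*n <= 0) ==> (!(2*u <= 4*n + 7 ==> 2*u != 2*n - 10)).
Before n := n + 1: (n <= -8 || 3*n <= -3) ==> (!(2*u <= 4*n + 11 ==> 2*u != 2*n - 8))
Before n := u + 1: !(u <= -9 || 3*u <= -6)
Before skip: !(u <= -9 || 3*u <= -6)
Before havoc n: !(u <= -9 || 3*u <= -6)
Answer: WP = !(u <= -9 || 3*u <= -6)


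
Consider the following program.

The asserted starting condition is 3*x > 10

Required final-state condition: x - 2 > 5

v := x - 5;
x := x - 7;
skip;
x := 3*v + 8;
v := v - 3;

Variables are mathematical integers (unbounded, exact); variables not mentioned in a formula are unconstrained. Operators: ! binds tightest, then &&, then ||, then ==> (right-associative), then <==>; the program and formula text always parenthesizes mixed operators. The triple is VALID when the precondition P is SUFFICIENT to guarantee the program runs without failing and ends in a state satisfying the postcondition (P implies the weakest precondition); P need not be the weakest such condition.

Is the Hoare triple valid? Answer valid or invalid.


Working backward. After the program, the postcondition x - 2 > 5 must hold; in canonical form it is x > 7.
Before v := v - 3: x > 7
Before x := 3*v + 8: 3*v > -1
Before skip: 3*v > -1
Before x := x - 7: 3*v > -1
Before v := x - 5: 3*x > 14
The weakest precondition is 3*x > 14.
Check whether 3*x > 10 implies it.
Countermodel: at the initial state x = 4, the precondition holds but the weakest precondition fails.
Answer: invalid


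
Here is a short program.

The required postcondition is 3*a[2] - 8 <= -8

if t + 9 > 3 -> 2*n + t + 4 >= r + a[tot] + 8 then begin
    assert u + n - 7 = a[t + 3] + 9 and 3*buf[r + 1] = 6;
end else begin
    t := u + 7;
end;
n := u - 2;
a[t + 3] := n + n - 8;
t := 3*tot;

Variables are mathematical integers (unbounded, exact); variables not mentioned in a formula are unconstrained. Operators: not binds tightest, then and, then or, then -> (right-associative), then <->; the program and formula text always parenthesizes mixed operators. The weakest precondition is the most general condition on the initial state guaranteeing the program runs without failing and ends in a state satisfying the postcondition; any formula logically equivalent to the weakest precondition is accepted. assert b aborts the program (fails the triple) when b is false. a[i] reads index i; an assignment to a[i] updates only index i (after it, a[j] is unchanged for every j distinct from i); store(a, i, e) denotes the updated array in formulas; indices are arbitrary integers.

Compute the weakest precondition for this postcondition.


Working backward. After the program, the postcondition 3*a[2] - 8 <= -8 must hold; in canonical form it is 3*a[2] <= 0.
Before t := 3*tot: 3*a[2] <= 0
Before a[t + 3] := n + n - 8: 3*store(a, t + 3, 2*n - 8)[2] <= 0
Before n := u - 2: 3*store(a, t + 3, 2*u - 12)[2] <= 0
Then branch requires n + u = a[t + 3] + 16 and 3*buf[r + 1] = 6 and 3*store(a, t + 3, 2*u - 12)[2] <= 0; else branch requires 3*store(a, u + 10, 2*u - 12)[2] <= 0.
Before the if: ((t > -6 -> 2*n + t >= a[tot] + r + 4) -> (n + u = a[t + 3] + 16 and 3*buf[r + 1] = 6 and 3*store(a, t + 3, 2*u - 12)[2] <= 0)) and ((not (t > -6 -> 2*n + t >= a[tot] + r + 4)) -> 3*store(a, u + 10, 2*u - 12)[2] <= 0)
Answer: WP = ((t > -6 -> 2*n + t >= a[tot] + r + 4) -> (n + u = a[t + 3] + 16 and 3*buf[r + 1] = 6 and 3*store(a, t + 3, 2*u - 12)[2] <= 0)) and ((not (t > -6 -> 2*n + t >= a[tot] + r + 4)) -> 3*store(a, u + 10, 2*u - 12)[2] <= 0)


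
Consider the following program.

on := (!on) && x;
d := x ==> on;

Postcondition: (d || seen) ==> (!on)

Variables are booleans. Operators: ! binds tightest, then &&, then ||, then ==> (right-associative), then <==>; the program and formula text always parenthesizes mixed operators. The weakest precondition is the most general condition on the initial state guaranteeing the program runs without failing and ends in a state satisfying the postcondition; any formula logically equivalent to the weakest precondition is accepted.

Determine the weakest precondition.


Working backward. After the program, (d || seen) ==> (!on) must hold.
Before d := x ==> on: ((x ==> on) || seen) ==> (!on)
Before on := (!on) && x: ((x ==> ((!on) && x)) || seen) ==> (!((!on) && x))
Answer: WP = ((x ==> ((!on) && x)) || seen) ==> (!((!on) && x))


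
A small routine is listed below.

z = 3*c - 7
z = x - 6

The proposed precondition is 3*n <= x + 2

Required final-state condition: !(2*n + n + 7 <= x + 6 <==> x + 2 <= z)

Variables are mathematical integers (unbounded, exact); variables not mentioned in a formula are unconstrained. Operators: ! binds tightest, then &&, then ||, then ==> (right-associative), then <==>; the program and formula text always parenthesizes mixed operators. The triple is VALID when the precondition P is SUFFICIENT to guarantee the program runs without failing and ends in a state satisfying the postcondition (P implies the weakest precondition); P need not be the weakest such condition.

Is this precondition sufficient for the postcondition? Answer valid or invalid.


Working backward. After the program, the postcondition !(2*n + n + 7 <= x + 6 <==> x + 2 <= z) must hold; in canonical form it is !(3*n <= x - 1 <==> x <= z - 2).
Before z := x - 6: 3*n <= x - 1
Before z := 3*c - 7: 3*n <= x - 1
The weakest precondition is 3*n <= x - 1.
Check whether 3*n <= x + 2 implies it.
Countermodel: at the initial state n = 0, x = 0, the precondition holds but the weakest precondition fails.
Answer: invalid


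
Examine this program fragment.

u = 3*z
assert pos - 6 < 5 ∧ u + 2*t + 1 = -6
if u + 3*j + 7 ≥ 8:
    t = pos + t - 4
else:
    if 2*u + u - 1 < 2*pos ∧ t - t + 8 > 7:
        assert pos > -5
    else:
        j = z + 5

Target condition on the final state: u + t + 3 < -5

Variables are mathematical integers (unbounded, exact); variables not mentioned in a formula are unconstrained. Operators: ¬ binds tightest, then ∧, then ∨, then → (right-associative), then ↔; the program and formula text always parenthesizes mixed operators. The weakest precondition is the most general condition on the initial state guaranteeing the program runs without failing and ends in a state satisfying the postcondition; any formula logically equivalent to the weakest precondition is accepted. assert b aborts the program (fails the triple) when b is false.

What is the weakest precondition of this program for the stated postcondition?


Working backward. After the program, the postcondition u + t + 3 < -5 must hold; in canonical form it is t + u < -8.
Then branch requires pos + t + u < -4; else branch requires (3*u < 2*pos + 1 → (pos > -5 ∧ t + u < -8)) ∧ ((¬(3*u < 2*pos + 1)) → t + u < -8).
Before the if: (3*j + u ≥ 1 → pos + t + u < -4) ∧ ((¬(3*j + u ≥ 1)) → ((3*u < 2*pos + 1 → (pos > -5 ∧ t + u < -8)) ∧ ((¬(3*u < 2*pos + 1)) → t + u < -8)))
Before assert pos - 6 < 5 ∧ u + 2*t + 1 = -6: pos < 11 ∧ 2*t + u = -7 ∧ (3*j + u ≥ 1 → pos + t + u < -4) ∧ ((¬(3*j + u ≥ 1)) → ((3*u < 2*pos + 1 → (pos > -5 ∧ t + u < -8)) ∧ ((¬(3*u < 2*pos + 1)) → t + u < -8)))
Before u := 3*z: pos < 11 ∧ 2*t + 3*z = -7 ∧ (3*j + 3*z ≥ 1 → pos + t + 3*z < -4) ∧ ((¬(3*j + 3*z ≥ 1)) → ((9*z < 2*pos + 1 → (pos > -5 ∧ t + 3*z < -8)) ∧ ((¬(9*z < 2*pos + 1)) → t + 3*z < -8)))
Answer: WP = pos < 11 ∧ 2*t + 3*z = -7 ∧ (3*j + 3*z ≥ 1 → pos + t + 3*z < -4) ∧ ((¬(3*j + 3*z ≥ 1)) → ((9*z < 2*pos + 1 → (pos > -5 ∧ t + 3*z < -8)) ∧ ((¬(9*z < 2*pos + 1)) → t + 3*z < -8)))


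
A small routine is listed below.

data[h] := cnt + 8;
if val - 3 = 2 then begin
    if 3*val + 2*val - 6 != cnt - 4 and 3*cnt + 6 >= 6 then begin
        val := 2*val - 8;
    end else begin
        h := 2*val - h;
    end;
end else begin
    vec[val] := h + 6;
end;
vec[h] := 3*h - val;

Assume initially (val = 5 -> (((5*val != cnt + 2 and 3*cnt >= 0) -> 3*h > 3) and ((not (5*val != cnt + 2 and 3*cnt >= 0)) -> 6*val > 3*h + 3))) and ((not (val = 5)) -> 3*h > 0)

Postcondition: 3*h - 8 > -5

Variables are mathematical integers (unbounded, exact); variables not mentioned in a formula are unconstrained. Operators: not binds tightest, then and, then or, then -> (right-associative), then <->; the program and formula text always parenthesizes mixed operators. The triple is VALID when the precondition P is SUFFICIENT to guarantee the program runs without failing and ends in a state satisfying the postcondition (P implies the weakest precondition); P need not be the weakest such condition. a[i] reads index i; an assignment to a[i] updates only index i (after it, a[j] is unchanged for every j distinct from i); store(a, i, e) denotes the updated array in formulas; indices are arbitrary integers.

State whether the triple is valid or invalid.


Working backward. After the program, the postcondition 3*h - 8 > -5 must hold; in canonical form it is 3*h > 3.
Before vec[h] := 3*h - val: 3*h > 3
Then branch requires ((5*val != cnt + 2 and 3*cnt >= 0) -> 3*h > 3) and ((not (5*val != cnt + 2 and 3*cnt >= 0)) -> 6*val > 3*h + 3); else branch requires 3*h > 3.
Before the if: (val = 5 -> (((5*val != cnt + 2 and 3*cnt >= 0) -> 3*h > 3) and ((not (5*val != cnt + 2 and 3*cnt >= 0)) -> 6*val > 3*h + 3))) and ((not (val = 5)) -> 3*h > 3)
Before data[h] := cnt + 8: (val = 5 -> (((5*val != cnt + 2 and 3*cnt >= 0) -> 3*h > 3) and ((not (5*val != cnt + 2 and 3*cnt >= 0)) -> 6*val > 3*h + 3))) and ((not (val = 5)) -> 3*h > 3)
The weakest precondition is (val = 5 -> (((5*val != cnt + 2 and 3*cnt >= 0) -> 3*h > 3) and ((not (5*val != cnt + 2 and 3*cnt >= 0)) -> 6*val > 3*h + 3))) and ((not (val = 5)) -> 3*h > 3).
Check whether (val = 5 -> (((5*val != cnt + 2 and 3*cnt >= 0) -> 3*h > 3) and ((not (5*val != cnt + 2 and 3*cnt >= 0)) -> 6*val > 3*h + 3))) and ((not (val = 5)) -> 3*h > 0) implies it.
Countermodel: at the initial state cnt = 0, h = 1, val = 6, the precondition holds but the weakest precondition fails.
Answer: invalid


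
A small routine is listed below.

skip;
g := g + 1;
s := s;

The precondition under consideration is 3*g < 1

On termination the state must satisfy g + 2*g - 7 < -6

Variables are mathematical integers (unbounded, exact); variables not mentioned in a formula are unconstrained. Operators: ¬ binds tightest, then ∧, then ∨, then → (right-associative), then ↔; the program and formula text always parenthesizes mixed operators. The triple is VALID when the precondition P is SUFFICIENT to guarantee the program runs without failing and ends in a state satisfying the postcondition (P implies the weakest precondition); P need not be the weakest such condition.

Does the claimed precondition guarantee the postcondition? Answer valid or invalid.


Working backward. After the program, the postcondition g + 2*g - 7 < -6 must hold; in canonical form it is 3*g < 1.
Before s := s: 3*g < 1
Before g := g + 1: 3*g < -2
Before skip: 3*g < -2
The weakest precondition is 3*g < -2.
Check whether 3*g < 1 implies it.
Countermodel: at the initial state g = 0, the precondition holds but the weakest precondition fails.
Answer: invalid


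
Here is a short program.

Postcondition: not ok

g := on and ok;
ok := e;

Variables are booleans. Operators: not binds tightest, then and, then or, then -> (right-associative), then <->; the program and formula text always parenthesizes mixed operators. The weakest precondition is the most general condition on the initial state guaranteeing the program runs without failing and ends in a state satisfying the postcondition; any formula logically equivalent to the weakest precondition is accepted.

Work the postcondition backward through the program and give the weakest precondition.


Working backward. After the program, not ok must hold.
Before ok := e: not e
Before g := on and ok: not e
Answer: WP = not e


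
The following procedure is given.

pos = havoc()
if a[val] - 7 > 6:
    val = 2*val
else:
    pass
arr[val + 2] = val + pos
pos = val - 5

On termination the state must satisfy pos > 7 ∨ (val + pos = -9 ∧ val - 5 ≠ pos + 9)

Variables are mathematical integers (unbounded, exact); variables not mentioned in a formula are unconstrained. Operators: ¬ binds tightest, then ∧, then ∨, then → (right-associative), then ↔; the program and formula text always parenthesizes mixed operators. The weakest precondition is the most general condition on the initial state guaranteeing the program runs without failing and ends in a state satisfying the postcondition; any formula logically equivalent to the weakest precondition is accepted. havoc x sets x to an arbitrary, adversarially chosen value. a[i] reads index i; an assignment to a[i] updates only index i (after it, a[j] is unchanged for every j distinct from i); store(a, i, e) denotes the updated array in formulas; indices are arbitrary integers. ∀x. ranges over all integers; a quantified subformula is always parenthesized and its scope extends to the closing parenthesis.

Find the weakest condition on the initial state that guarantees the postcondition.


Working backward. After the program, the postcondition pos > 7 ∨ (val + pos = -9 ∧ val - 5 ≠ pos + 9) must hold; in canonical form it is pos > 7 ∨ (pos + val = -9 ∧ val ≠ pos + 14).
Before pos := val - 5: val > 12 ∨ 2*val = -4
Before arr[val + 2] := val + pos: val > 12 ∨ 2*val = -4
Then branch requires 2*val > 12 ∨ 4*val = -4; else branch requires val > 12 ∨ 2*val = -4.
Before the if: (a[val] > 13 → (2*val > 12 ∨ 4*val = -4)) ∧ ((¬(a[val] > 13)) → (val > 12 ∨ 2*val = -4))
Before havoc pos: (a[val] > 13 → (2*val > 12 ∨ 4*val = -4)) ∧ ((¬(a[val] > 13)) → (val > 12 ∨ 2*val = -4))
Answer: WP = (a[val] > 13 → (2*val > 12 ∨ 4*val = -4)) ∧ ((¬(a[val] > 13)) → (val > 12 ∨ 2*val = -4))


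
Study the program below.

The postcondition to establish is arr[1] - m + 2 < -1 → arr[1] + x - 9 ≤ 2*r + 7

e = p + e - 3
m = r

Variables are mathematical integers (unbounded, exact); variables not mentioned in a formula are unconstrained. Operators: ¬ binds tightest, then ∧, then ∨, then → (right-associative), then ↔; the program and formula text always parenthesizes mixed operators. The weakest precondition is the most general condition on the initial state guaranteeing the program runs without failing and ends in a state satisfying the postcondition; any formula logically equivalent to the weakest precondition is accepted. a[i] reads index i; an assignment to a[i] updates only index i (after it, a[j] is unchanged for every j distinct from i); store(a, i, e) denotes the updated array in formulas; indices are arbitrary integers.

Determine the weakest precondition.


Working backward. After the program, the postcondition arr[1] - m + 2 < -1 → arr[1] + x - 9 ≤ 2*r + 7 must hold; in canonical form it is arr[1] < m - 3 → arr[1] + x ≤ 2*r + 16.
Before m := r: arr[1] < r - 3 → arr[1] + x ≤ 2*r + 16
Before e := p + e - 3: arr[1] < r - 3 → arr[1] + x ≤ 2*r + 16
Answer: WP = arr[1] < r - 3 → arr[1] + x ≤ 2*r + 16


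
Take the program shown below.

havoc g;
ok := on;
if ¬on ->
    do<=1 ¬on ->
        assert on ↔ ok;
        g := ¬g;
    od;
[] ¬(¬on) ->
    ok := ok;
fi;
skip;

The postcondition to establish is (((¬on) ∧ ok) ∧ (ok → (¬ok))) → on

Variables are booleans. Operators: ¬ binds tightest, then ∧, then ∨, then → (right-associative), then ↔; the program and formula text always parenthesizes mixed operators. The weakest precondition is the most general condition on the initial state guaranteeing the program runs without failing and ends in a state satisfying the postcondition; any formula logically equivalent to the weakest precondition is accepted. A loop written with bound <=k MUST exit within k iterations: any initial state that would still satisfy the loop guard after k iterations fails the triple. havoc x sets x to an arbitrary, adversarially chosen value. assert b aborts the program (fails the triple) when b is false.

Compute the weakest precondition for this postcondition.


Working backward. After the program, the postcondition (((¬on) ∧ ok) ∧ (ok → (¬ok))) → on must hold; in canonical form it is ((¬on) ∧ ok ∧ (ok → (¬ok))) → on.
Before skip: ((¬on) ∧ ok ∧ (ok → (¬ok))) → on
Then branch requires ((¬on) → ((on ↔ ok) ∧ on ∧ (((¬on) ∧ ok ∧ (ok → (¬ok))) → on))) ∧ (on → (((¬on) ∧ ok ∧ (ok → (¬ok))) → on)); else branch requires ((¬on) ∧ ok ∧ (ok → (¬ok))) → on.
Before the if: ((¬on) → (((¬on) → ((on ↔ ok) ∧ on ∧ (((¬on) ∧ ok ∧ (ok → (¬ok))) → on))) ∧ (on → (((¬on) ∧ ok ∧ (ok → (¬ok))) → on)))) ∧ (on → (((¬on) ∧ ok ∧ (ok → (¬ok))) → on))
Before ok := on: (¬on) → ((¬on) → on)
Before havoc g: (¬on) → ((¬on) → on)
Answer: WP = (¬on) → ((¬on) → on)


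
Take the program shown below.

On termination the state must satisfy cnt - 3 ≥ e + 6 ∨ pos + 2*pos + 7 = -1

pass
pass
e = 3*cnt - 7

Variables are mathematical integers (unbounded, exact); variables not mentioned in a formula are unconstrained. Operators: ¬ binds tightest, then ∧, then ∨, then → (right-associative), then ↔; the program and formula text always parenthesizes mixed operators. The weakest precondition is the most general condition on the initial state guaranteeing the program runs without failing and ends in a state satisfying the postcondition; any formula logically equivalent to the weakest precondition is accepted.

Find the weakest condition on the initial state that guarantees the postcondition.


Working backward. After the program, the postcondition cnt - 3 ≥ e + 6 ∨ pos + 2*pos + 7 = -1 must hold; in canonical form it is cnt ≥ e + 9 ∨ 3*pos = -8.
Before e := 3*cnt - 7: 2*cnt ≤ -2 ∨ 3*pos = -8
Before skip: 2*cnt ≤ -2 ∨ 3*pos = -8
Before skip: 2*cnt ≤ -2 ∨ 3*pos = -8
Answer: WP = 2*cnt ≤ -2 ∨ 3*pos = -8


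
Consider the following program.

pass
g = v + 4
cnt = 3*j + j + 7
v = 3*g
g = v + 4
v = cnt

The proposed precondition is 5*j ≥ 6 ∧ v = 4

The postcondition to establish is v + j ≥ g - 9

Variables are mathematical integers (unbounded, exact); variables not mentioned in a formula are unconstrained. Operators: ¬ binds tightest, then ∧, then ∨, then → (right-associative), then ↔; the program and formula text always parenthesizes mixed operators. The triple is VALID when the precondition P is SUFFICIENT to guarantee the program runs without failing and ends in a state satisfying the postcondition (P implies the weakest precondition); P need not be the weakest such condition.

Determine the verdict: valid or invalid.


Working backward. After the program, the postcondition v + j ≥ g - 9 must hold; in canonical form it is j + v ≥ g - 9.
Before v := cnt: cnt + j ≥ g - 9
Before g := v + 4: cnt + j ≥ v - 5
Before v := 3*g: cnt + j ≥ 3*g - 5
Before cnt := 3*j + j + 7: 5*j ≥ 3*g - 12
Before g := v + 4: 5*j ≥ 3*v
Before skip: 5*j ≥ 3*v
The weakest precondition is 5*j ≥ 3*v.
Check whether 5*j ≥ 6 ∧ v = 4 implies it.
Countermodel: at the initial state j = 2, v = 4, the precondition holds but the weakest precondition fails.
Answer: invalid


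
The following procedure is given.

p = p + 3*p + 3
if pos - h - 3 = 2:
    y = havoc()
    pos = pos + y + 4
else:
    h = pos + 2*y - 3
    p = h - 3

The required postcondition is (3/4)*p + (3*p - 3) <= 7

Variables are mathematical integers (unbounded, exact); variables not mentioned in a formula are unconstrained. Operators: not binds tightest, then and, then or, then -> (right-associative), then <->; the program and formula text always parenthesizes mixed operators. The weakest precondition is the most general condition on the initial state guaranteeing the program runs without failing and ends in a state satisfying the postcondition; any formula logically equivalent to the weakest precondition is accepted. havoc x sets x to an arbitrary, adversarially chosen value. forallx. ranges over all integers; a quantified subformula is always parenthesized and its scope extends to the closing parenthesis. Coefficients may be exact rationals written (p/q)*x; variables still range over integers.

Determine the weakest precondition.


Working backward. After the program, the postcondition (3/4)*p + (3*p - 3) <= 7 must hold; in canonical form it is (15/4)*p <= 10.
Then branch requires (15/4)*p <= 10; else branch requires (15/4)*pos + (15/2)*y <= 65/2.
Before the if: (pos = h + 5 -> (15/4)*p <= 10) and ((not (pos = h + 5)) -> (15/4)*pos + (15/2)*y <= 65/2)
Before p := p + 3*p + 3: (pos = h + 5 -> 15*p <= -5/4) and ((not (pos = h + 5)) -> (15/4)*pos + (15/2)*y <= 65/2)
Answer: WP = (pos = h + 5 -> 15*p <= -5/4) and ((not (pos = h + 5)) -> (15/4)*pos + (15/2)*y <= 65/2)


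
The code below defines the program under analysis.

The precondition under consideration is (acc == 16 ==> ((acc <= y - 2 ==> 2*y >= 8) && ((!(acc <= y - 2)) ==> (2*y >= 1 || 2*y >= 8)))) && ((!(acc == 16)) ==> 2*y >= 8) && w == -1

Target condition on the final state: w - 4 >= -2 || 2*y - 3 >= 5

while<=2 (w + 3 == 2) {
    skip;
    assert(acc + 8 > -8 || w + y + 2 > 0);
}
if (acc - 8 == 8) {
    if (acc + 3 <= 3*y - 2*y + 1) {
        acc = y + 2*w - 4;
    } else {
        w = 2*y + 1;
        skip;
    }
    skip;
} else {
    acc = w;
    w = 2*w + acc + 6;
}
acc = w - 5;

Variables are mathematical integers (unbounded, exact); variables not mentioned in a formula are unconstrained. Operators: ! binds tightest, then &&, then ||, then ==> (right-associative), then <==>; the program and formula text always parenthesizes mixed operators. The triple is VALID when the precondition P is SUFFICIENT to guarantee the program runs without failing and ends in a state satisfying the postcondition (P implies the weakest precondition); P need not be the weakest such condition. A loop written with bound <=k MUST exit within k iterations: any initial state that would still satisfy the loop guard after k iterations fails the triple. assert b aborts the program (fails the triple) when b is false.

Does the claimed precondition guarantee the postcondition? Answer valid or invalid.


Working backward. After the program, the postcondition w - 4 >= -2 || 2*y - 3 >= 5 must hold; in canonical form it is w >= 2 || 2*y >= 8.
Before acc := w - 5: w >= 2 || 2*y >= 8
Then branch requires (acc <= y - 2 ==> (w >= 2 || 2*y >= 8)) && ((!(acc <= y - 2)) ==> (2*y >= 1 || 2*y >= 8)); else branch requires 3*w >= -4 || 2*y >= 8.
Before the if: (acc == 16 ==> ((acc <= y - 2 ==> (w >= 2 || 2*y >= 8)) && ((!(acc <= y - 2)) ==> (2*y >= 1 || 2*y >= 8)))) && ((!(acc == 16)) ==> (3*w >= -4 || 2*y >= 8))
Before the loop (bound <=2), unroll the exhaustion recursion (WP_0 = exit-now case; WP_j = one more guarded iteration, up to j = 2):
  WP_0: (!(w == -1)) && (acc == 16 ==> ((acc <= y - 2 ==> (w >= 2 || 2*y >= 8)) && ((!(acc <= y - 2)) ==> (2*y >= 1 || 2*y >= 8)))) && ((!(acc == 16)) ==> (3*w >= -4 || 2*y >= 8))
  WP_1: (w == -1 ==> ((acc > -16 || w + y > -2) && (!(w == -1)) && (acc == 16 ==> ((acc <= y - 2 ==> (w >= 2 || 2*y >= 8)) && ((!(acc <= y - 2)) ==> (2*y >= 1 || 2*y >= 8)))) && ((!(acc == 16)) ==> (3*w >= -4 || 2*y >= 8)))) && ((!(w == -1)) ==> ((acc == 16 ==> ((acc <= y - 2 ==> (w >= 2 || 2*y >= 8)) && ((!(acc <= y - 2)) ==> (2*y >= 1 || 2*y >= 8)))) && ((!(acc == 16)) ==> (3*w >= -4 || 2*y >= 8))))
  WP_2: (w == -1 ==> ((acc > -16 || w + y > -2) && (w == -1 ==> ((acc > -16 || w + y > -2) && (!(w == -1)) && (acc == 16 ==> ((acc <= y - 2 ==> (w >= 2 || 2*y >= 8)) && ((!(acc <= y - 2)) ==> (2*y >= 1 || 2*y >= 8)))) && ((!(acc == 16)) ==> (3*w >= -4 || 2*y >= 8)))) && ((!(w == -1)) ==> ((acc == 16 ==> ((acc <= y - 2 ==> (w >= 2 || 2*y >= 8)) && ((!(acc <= y - 2)) ==> (2*y >= 1 || 2*y >= 8)))) && ((!(acc == 16)) ==> (3*w >= -4 || 2*y >= 8)))))) && ((!(w == -1)) ==> ((acc == 16 ==> ((acc <= y - 2 ==> (w >= 2 || 2*y >= 8)) && ((!(acc <= y - 2)) ==> (2*y >= 1 || 2*y >= 8)))) && ((!(acc == 16)) ==> (3*w >= -4 || 2*y >= 8))))
So before the loop: (w == -1 ==> ((acc > -16 || w + y > -2) && (w == -1 ==> ((acc > -16 || w + y > -2) && (!(w == -1)) && (acc == 16 ==> ((acc <= y - 2 ==> (w >= 2 || 2*y >= 8)) && ((!(acc <= y - 2)) ==> (2*y >= 1 || 2*y >= 8)))) && ((!(acc == 16)) ==> (3*w >= -4 || 2*y >= 8)))) && ((!(w == -1)) ==> ((acc == 16 ==> ((acc <= y - 2 ==> (w >= 2 || 2*y >= 8)) && ((!(acc <= y - 2)) ==> (2*y >= 1 || 2*y >= 8)))) && ((!(acc == 16)) ==> (3*w >= -4 || 2*y >= 8)))))) && ((!(w == -1)) ==> ((acc == 16 ==> ((acc <= y - 2 ==> (w >= 2 || 2*y >= 8)) && ((!(acc <= y - 2)) ==> (2*y >= 1 || 2*y >= 8)))) && ((!(acc == 16)) ==> (3*w >= -4 || 2*y >= 8))))
The weakest precondition is (w == -1 ==> ((acc > -16 || w + y > -2) && (w == -1 ==> ((acc > -16 || w + y > -2) && (!(w == -1)) && (acc == 16 ==> ((acc <= y - 2 ==> (w >= 2 || 2*y >= 8)) && ((!(acc <= y - 2)) ==> (2*y >= 1 || 2*y >= 8)))) && ((!(acc == 16)) ==> (3*w >= -4 || 2*y >= 8)))) && ((!(w == -1)) ==> ((acc == 16 ==> ((acc <= y - 2 ==> (w >= 2 || 2*y >= 8)) && ((!(acc <= y - 2)) ==> (2*y >= 1 || 2*y >= 8)))) && ((!(acc == 16)) ==> (3*w >= -4 || 2*y >= 8)))))) && ((!(w == -1)) ==> ((acc == 16 ==> ((acc <= y - 2 ==> (w >= 2 || 2*y >= 8)) && ((!(acc <= y - 2)) ==> (2*y >= 1 || 2*y >= 8)))) && ((!(acc == 16)) ==> (3*w >= -4 || 2*y >= 8)))).
Check whether (acc == 16 ==> ((acc <= y - 2 ==> 2*y >= 8) && ((!(acc <= y - 2)) ==> (2*y >= 1 || 2*y >= 8)))) && ((!(acc == 16)) ==> 2*y >= 8) && w == -1 implies it.
Countermodel: at the initial state acc = 16, w = -1, y = 1, the precondition holds but the weakest precondition fails.
Answer: invalid


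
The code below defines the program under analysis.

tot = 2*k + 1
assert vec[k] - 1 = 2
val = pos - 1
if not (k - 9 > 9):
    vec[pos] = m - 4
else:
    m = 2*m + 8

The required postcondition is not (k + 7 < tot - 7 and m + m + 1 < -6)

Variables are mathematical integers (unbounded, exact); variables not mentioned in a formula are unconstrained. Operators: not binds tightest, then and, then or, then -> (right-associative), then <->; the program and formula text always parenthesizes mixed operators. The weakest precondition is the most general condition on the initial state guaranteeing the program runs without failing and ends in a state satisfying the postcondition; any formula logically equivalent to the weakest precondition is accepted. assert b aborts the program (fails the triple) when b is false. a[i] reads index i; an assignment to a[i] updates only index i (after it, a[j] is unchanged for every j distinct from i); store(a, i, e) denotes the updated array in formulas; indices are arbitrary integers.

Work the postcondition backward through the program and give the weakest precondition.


Working backward. After the program, the postcondition not (k + 7 < tot - 7 and m + m + 1 < -6) must hold; in canonical form it is not (k < tot - 14 and 2*m < -7).
Then branch requires not (k < tot - 14 and 2*m < -7); else branch requires not (k < tot - 14 and 4*m < -23).
Before the if: ((not (k > 18)) -> (not (k < tot - 14 and 2*m < -7))) and (k > 18 -> (not (k < tot - 14 and 4*m < -23)))
Before val := pos - 1: ((not (k > 18)) -> (not (k < tot - 14 and 2*m < -7))) and (k > 18 -> (not (k < tot - 14 and 4*m < -23)))
Before assert vec[k] - 1 = 2: vec[k] = 3 and ((not (k > 18)) -> (not (k < tot - 14 and 2*m < -7))) and (k > 18 -> (not (k < tot - 14 and 4*m < -23)))
Before tot := 2*k + 1: vec[k] = 3 and ((not (k > 18)) -> (not (k > 13 and 2*m < -7))) and (k > 18 -> (not (k > 13 and 4*m < -23)))
Answer: WP = vec[k] = 3 and ((not (k > 18)) -> (not (k > 13 and 2*m < -7))) and (k > 18 -> (not (k > 13 and 4*m < -23)))


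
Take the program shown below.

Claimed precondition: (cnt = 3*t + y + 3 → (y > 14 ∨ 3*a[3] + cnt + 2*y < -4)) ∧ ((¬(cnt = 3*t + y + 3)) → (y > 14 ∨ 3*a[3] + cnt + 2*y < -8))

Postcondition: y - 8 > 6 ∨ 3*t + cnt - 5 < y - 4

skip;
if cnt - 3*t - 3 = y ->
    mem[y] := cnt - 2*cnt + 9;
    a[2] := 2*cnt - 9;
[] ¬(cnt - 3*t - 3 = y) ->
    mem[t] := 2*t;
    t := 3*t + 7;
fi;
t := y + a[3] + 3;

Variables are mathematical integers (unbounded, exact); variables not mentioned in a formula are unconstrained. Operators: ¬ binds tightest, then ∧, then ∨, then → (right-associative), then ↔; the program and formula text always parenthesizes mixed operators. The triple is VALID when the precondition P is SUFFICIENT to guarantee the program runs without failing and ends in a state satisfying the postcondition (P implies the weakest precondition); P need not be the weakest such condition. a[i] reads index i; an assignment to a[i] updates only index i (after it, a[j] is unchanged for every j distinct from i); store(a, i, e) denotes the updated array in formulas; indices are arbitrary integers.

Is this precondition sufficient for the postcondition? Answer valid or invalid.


Working backward. After the program, the postcondition y - 8 > 6 ∨ 3*t + cnt - 5 < y - 4 must hold; in canonical form it is y > 14 ∨ cnt + 3*t < y + 1.
Before t := y + a[3] + 3: y > 14 ∨ 3*a[3] + cnt + 2*y < -8
Then branch requires y > 14 ∨ 3*a[3] + cnt + 2*y < -8; else branch requires y > 14 ∨ 3*a[3] + cnt + 2*y < -8.
Before the if: (cnt = 3*t + y + 3 → (y > 14 ∨ 3*a[3] + cnt + 2*y < -8)) ∧ ((¬(cnt = 3*t + y + 3)) → (y > 14 ∨ 3*a[3] + cnt + 2*y < -8))
Before skip: (cnt = 3*t + y + 3 → (y > 14 ∨ 3*a[3] + cnt + 2*y < -8)) ∧ ((¬(cnt = 3*t + y + 3)) → (y > 14 ∨ 3*a[3] + cnt + 2*y < -8))
The weakest precondition is (cnt = 3*t + y + 3 → (y > 14 ∨ 3*a[3] + cnt + 2*y < -8)) ∧ ((¬(cnt = 3*t + y + 3)) → (y > 14 ∨ 3*a[3] + cnt + 2*y < -8)).
Check whether (cnt = 3*t + y + 3 → (y > 14 ∨ 3*a[3] + cnt + 2*y < -4)) ∧ ((¬(cnt = 3*t + y + 3)) → (y > 14 ∨ 3*a[3] + cnt + 2*y < -8)) implies it.
Countermodel: at the initial state a = {[3] = 0, elsewhere 0}, cnt = 0, t = 0, y = -3, the precondition holds but the weakest precondition fails.
Answer: invalid


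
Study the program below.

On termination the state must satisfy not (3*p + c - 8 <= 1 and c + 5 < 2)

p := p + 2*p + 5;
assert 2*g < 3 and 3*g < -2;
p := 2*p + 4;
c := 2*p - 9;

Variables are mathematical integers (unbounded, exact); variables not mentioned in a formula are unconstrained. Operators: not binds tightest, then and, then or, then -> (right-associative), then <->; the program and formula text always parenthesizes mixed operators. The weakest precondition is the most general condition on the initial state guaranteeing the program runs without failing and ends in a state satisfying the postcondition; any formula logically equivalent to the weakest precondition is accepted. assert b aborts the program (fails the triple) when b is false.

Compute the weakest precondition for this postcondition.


Working backward. After the program, the postcondition not (3*p + c - 8 <= 1 and c + 5 < 2) must hold; in canonical form it is not (c + 3*p <= 9 and c < -3).
Before c := 2*p - 9: not (5*p <= 18 and 2*p < 6)
Before p := 2*p + 4: not (10*p <= -2 and 4*p < -2)
Before assert 2*g < 3 and 3*g < -2: 2*g < 3 and 3*g < -2 and (not (10*p <= -2 and 4*p < -2))
Before p := p + 2*p + 5: 2*g < 3 and 3*g < -2 and (not (30*p <= -52 and 12*p < -22))
Answer: WP = 2*g < 3 and 3*g < -2 and (not (30*p <= -52 and 12*p < -22))


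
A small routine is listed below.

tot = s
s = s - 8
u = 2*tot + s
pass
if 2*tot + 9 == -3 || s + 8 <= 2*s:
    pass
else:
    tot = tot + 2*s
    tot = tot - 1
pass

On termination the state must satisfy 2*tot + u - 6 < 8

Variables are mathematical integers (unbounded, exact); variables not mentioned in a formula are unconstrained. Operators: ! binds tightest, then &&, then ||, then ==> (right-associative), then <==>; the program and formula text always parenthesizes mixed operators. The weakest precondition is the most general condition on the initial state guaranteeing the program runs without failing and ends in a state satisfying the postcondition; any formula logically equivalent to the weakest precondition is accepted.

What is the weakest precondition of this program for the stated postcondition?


Working backward. After the program, the postcondition 2*tot + u - 6 < 8 must hold; in canonical form it is 2*tot + u < 14.
Before skip: 2*tot + u < 14
Then branch requires 2*tot + u < 14; else branch requires 4*s + 2*tot + u < 16.
Before the if: ((2*tot == -12 || s >= 8) ==> 2*tot + u < 14) && ((!(2*tot == -12 || s >= 8)) ==> 4*s + 2*tot + u < 16)
Before skip: ((2*tot == -12 || s >= 8) ==> 2*tot + u < 14) && ((!(2*tot == -12 || s >= 8)) ==> 4*s + 2*tot + u < 16)
Before u := 2*tot + s: ((2*tot == -12 || s >= 8) ==> s + 4*tot < 14) && ((!(2*tot == -12 || s >= 8)) ==> 5*s + 4*tot < 16)
Before s := s - 8: ((2*tot == -12 || s >= 16) ==> s + 4*tot < 22) && ((!(2*tot == -12 || s >= 16)) ==> 5*s + 4*tot < 56)
Before tot := s: ((2*s == -12 || s >= 16) ==> 5*s < 22) && ((!(2*s == -12 || s >= 16)) ==> 9*s < 56)
Answer: WP = ((2*s == -12 || s >= 16) ==> 5*s < 22) && ((!(2*s == -12 || s >= 16)) ==> 9*s < 56)


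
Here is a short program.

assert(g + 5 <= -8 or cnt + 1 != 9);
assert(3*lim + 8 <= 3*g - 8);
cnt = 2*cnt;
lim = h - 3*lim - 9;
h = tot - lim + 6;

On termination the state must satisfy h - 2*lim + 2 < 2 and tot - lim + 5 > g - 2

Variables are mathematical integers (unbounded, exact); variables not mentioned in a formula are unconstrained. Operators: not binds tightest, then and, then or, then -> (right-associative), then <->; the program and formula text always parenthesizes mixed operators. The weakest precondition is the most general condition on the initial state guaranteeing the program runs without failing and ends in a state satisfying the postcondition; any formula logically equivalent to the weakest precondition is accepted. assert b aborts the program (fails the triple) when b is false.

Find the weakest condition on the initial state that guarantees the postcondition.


Working backward. After the program, the postcondition h - 2*lim + 2 < 2 and tot - lim + 5 > g - 2 must hold; in canonical form it is h < 2*lim and tot > g + lim - 7.
Before h := tot - lim + 6: tot < 3*lim - 6 and tot > g + lim - 7
Before lim := h - 3*lim - 9: 9*lim + tot < 3*h - 33 and 3*lim + tot > g + h - 16
Before cnt := 2*cnt: 9*lim + tot < 3*h - 33 and 3*lim + tot > g + h - 16
Before assert 3*lim + 8 <= 3*g - 8: 3*lim <= 3*g - 16 and 9*lim + tot < 3*h - 33 and 3*lim + tot > g + h - 16
Before assert g + 5 <= -8 or cnt + 1 != 9: (g <= -13 or cnt != 8) and 3*lim <= 3*g - 16 and 9*lim + tot < 3*h - 33 and 3*lim + tot > g + h - 16
Answer: WP = (g <= -13 or cnt != 8) and 3*lim <= 3*g - 16 and 9*lim + tot < 3*h - 33 and 3*lim + tot > g + h - 16
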